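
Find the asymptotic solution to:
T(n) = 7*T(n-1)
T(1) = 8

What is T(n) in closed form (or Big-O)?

Each step multiplies by 7. T(n) = T(1)*7^(n-1) = 8*7^(n-1).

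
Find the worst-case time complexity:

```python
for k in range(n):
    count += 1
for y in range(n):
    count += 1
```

Time complexity: O(n).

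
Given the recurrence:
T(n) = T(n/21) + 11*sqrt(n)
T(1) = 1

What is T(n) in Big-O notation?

Each level contributes sqrt(n/21^k). Geometric series with ratio 1/sqrt(21) < 1 sums to O(sqrt(n)).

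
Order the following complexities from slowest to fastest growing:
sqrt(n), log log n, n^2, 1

Ordered by growth rate: 1 < log log n < sqrt(n) < n^2.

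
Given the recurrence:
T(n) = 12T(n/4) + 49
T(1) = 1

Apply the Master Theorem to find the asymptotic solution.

a=12, b=4, f(n)=49. log_4(12) = 1.792. Case 1 of Master Theorem: T(n) = O(n^1.792).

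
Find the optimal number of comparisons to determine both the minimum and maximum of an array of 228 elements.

Naive approach: 454 comparisons (227 for max + 227 for min).
Optimal: Compare elements in pairs first (floor(n/2) = 114 comparisons), then find max among winners and min among losers (113 comparisons each).
Total: ceil(3n/2) - 2 = 340 comparisons. An adversary argument shows this is also a lower bound.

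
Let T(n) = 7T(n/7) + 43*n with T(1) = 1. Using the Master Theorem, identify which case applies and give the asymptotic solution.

a=7, b=7, f(n)=43*n.
log_7(7) = 1, so n^(log_b(a)) = n.
f(n) = Theta(n), so Case 2 applies.
T(n) = Theta(n log n).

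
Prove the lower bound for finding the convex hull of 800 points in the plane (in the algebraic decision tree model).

Reduction from sorting: given 800 numbers x_1,...,x_{800}, map x_i to the point (x_i, x_i^2) on the parabola y = x^2. All points are on the convex hull, and walking the hull gives them in sorted x-order. Since sorting requires Omega(n log n), so does planar convex hull.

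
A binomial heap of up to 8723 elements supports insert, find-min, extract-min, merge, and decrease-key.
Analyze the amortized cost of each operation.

A binomial heap with n <= 8723 elements has at most floor(log_2 8723) + 1 = 14 trees. Using potential Phi = number of trees: Insert adds one tree, but cascading merges reduce count -- amortized O(1). Find-min reads the cached minimum pointer: O(1). Extract-min creates O(log n) new trees: O(log n). Merge combines tree lists: O(log n). Decrease-key sifts the element up its tree of height <= log n: O(log n).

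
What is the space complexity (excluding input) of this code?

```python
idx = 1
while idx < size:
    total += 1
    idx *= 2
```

Space complexity: O(1).
Only a constant amount of auxiliary storage is used; nothing grows with n.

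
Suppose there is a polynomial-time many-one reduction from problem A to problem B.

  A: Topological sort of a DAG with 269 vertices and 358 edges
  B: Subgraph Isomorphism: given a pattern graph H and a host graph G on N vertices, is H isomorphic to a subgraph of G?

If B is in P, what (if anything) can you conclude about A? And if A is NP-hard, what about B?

A poly-time reduction A <=_p B means any A-instance can be transformed to a B-instance in poly time.
If B is in P: compose the reduction with B's poly-time algorithm to solve A in poly time, so A is in P.
If A is NP-hard: every NP problem reduces to A, which reduces to B; composing reductions, every NP problem reduces to B, so B is NP-hard.
(Here in fact A is P and B is NP-complete.)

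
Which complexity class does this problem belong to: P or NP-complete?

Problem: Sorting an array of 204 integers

This problem is in P: merge sort runs in O(n log n).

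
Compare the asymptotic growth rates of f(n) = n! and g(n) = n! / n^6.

f(n) = n! grows faster: the ratio n!/(n!/n^6) = n^6 -> infinity.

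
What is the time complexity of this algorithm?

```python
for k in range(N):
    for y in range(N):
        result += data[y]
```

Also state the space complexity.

Time complexity: O(n^2).
Space complexity: O(1).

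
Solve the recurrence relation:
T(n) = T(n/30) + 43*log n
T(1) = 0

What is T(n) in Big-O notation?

Each of the log_30(n) levels adds O(log n). T(n) = O(log^2 n).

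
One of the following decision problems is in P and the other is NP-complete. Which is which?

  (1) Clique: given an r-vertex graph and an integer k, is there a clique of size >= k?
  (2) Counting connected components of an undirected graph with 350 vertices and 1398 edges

(1) is NP-complete: complement of Independent Set / Vertex Cover (with k part of the input).
(2) is P: BFS/DFS visits each vertex and edge once: O(V+E).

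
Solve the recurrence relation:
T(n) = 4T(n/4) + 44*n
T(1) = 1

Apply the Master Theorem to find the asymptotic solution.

a=4, b=4, f(n)=44*n. log_4(4) = 1. Case 2: T(n) = O(n log n).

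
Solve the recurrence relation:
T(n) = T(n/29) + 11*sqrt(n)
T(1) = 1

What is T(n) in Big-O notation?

Each level contributes sqrt(n/29^k). Geometric series with ratio 1/sqrt(29) < 1 sums to O(sqrt(n)).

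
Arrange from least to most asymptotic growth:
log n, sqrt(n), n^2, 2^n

Ordered by growth rate: log n < sqrt(n) < n^2 < 2^n.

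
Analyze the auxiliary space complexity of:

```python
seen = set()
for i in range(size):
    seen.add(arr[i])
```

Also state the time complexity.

Space complexity: O(n).
Auxiliary storage grows linearly with the input size n in the worst case.
Time complexity: O(n).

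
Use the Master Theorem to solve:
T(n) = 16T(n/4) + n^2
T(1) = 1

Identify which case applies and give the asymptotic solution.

a=16, b=4, f(n)=n^2.
log_4(16) = 2, so n^(log_b(a)) = n^2.
f(n) = Theta(n^2), so Case 2 applies.
T(n) = Theta(n^2 log n).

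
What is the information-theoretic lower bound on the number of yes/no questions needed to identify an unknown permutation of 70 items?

There are 70! = 11978571669969891796072783721689098736458938142546425857555362864628009582789845319680000000000000000 permutations. Each yes/no question gives at most 1 bit, so at least ceil(log_2(11978571669969891796072783721689098736458938142546425857555362864628009582789845319680000000000000000)) = 333 questions are needed.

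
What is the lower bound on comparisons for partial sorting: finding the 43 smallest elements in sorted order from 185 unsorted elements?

Finding 43 smallest of 185 in sorted order: Omega(185) to identify the 43 smallest, plus Omega(43 log 43) to sort them. Total: Omega(n + k log k).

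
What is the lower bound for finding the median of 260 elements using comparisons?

To find the median of 260 elements, every element must be compared at least once, so the lower bound is Omega(n). The BFPRT algorithm achieves O(n), making this tight.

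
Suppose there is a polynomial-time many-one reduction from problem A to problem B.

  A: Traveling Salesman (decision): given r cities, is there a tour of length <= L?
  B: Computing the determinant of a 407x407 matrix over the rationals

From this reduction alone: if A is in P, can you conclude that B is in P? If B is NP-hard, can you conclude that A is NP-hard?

A poly-time reduction A <=_p B transfers tractability DOWN (B easy => A easy) and hardness UP (A hard => B hard), not the reverse.
From A in P, the reduction alone does NOT give B in P: any problem in P trivially reduces to SAT, yet SAT is not known to be in P.
From B NP-hard, the reduction alone does NOT give A NP-hard: again, easy problems reduce to hard ones.
(Here in fact A is NP-complete and B is in P, so no such reduction is known -- its existence would imply P = NP; the analysis concerns only what the assumed reduction would or would not let you conclude.)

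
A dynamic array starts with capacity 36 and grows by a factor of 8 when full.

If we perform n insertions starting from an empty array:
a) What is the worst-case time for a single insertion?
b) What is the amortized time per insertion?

(a) Worst-case single insertion: O(n) -- when the array is full at capacity c, the resize copies all c elements, and c can be Theta(n).
(b) Resizes happen at sizes 36, 288, 2304, ... Total copy cost for n insertions: 36 + 288 + ... = O(n) (geometric series with ratio 1/8). Amortized cost per insertion: O(n)/n = O(1).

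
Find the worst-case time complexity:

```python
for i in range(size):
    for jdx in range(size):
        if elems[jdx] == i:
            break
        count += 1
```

Time complexity: O(n^2).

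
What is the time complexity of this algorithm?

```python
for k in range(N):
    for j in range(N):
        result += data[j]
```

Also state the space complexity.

Time complexity: O(n^2).
Space complexity: O(1).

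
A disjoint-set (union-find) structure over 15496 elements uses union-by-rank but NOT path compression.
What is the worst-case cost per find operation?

Union-by-rank alone keeps every tree's height <= log_2(15496) ~= 13.9. Each find traverses from a node to its root, costing O(height) = O(log n). Without path compression this bound is tight.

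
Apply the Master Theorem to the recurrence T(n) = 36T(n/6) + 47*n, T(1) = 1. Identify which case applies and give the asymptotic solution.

a=36, b=6, f(n)=47*n.
log_6(36) = 2 > 1.
Since f(n) = O(n^1) is polynomially smaller than n^2, Case 1 applies.
T(n) = Theta(n^2).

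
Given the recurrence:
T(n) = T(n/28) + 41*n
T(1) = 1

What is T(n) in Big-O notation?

Geometric series: 41*n*(1 + 1/28 + 1/28^2 + ...) = O(n). T(n) = O(n).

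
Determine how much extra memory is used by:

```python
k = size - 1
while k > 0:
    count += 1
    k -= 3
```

Space complexity: O(1).
Only a constant amount of auxiliary storage is used; nothing grows with n.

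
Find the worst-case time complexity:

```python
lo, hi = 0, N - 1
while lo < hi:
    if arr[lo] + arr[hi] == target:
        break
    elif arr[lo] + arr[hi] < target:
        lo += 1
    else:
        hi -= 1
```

Time complexity: O(n).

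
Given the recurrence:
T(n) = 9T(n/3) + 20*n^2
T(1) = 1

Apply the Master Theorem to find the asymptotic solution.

a=9, b=3, f(n)=20*n^2. log_3(9) = 2. Case 2: T(n) = O(n^2 log n).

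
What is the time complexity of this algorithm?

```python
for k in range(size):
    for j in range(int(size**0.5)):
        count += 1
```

Time complexity: O(n * sqrt(n)).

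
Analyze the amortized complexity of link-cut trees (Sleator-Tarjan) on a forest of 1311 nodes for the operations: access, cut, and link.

Link-cut trees represent the forest using splay trees over preferred paths. With potential Phi = sum over nodes of log(size of virtual subtree), each access on 1311 nodes is O(log 1311) = O(log n) amortized by the splay-tree access lemma. Cut and link are O(1) plus one access.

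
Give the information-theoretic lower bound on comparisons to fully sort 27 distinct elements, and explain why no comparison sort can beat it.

A comparison sort is a binary decision tree whose leaves are the 27! = 10888869450418352160768000000 possible output permutations. A binary tree with L leaves has height >= ceil(log_2(L)). So any comparison sort needs >= ceil(log_2(27!)) = 94 comparisons in the worst case.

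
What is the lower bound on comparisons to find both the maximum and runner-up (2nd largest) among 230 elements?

Lower bound: finding the max needs 230-1 comparisons. By an adversary weight-doubling argument, the maximum element must personally win at least ceil(log_2(230)) = 8 comparisons in any correct algorithm. The 2nd largest is among those 8 direct losers, and distinguishing it requires 8-1 more comparisons. Total >= 230-1 + 8-1 = 236. A balanced tournament achieves this bound exactly.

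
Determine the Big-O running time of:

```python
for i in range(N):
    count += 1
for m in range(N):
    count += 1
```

Time complexity: O(n).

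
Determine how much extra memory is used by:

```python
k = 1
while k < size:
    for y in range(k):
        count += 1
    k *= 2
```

Space complexity: O(1).
Only a constant amount of auxiliary storage is used; nothing grows with n.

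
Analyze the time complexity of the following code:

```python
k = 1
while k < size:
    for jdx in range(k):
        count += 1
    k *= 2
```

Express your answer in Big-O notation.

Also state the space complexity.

Time complexity: O(n).
Space complexity: O(1).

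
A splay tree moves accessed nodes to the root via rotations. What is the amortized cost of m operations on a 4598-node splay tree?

Using a potential function Phi = sum of log(size of subtree) for each node, each splay operation has amortized cost O(log n) where n = 4598. Bad individual operations (O(n)) are offset by decreased potential.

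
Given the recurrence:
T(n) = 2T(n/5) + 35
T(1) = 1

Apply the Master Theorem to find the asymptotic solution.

a=2, b=5, f(n)=35. log_5(2) = 0.4307. Case 1 of Master Theorem: T(n) = O(n^0.4307).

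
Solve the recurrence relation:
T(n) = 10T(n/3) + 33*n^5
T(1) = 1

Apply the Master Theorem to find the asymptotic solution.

a=10, b=3, f(n)=33*n^5. log_3(10) = 2.096 < 5. Case 3: T(n) = O(n^5).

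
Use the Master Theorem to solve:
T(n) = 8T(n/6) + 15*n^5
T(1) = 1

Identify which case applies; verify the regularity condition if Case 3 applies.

a=8, b=6, f(n)=15*n^5.
log_6(8) = 1.161 < 5.
f(n) = Omega(n^(1.161+epsilon)) for some epsilon > 0, so Case 3 is the candidate.
Regularity: a*f(n/b) = 8*15*(n/6)^5 = (8/7776)*15*n^5 <= c*f(n) with c = 8/7776 < 1. Satisfied.
Case 3: T(n) = Theta(n^5).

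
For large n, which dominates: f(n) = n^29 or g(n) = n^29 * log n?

g(n) = n^29 * log n grows faster: extra log n factor -> infinity.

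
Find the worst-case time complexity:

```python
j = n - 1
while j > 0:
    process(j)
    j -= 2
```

Time complexity: O(n).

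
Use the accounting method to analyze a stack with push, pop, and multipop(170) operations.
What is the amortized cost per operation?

Assign 2 credits per push (1 for the push, 1 saved for a future pop). Each pop or element popped by multipop(170) uses 1 saved credit. Total credits never go negative, so amortized cost is O(1).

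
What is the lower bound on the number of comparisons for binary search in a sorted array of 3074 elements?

With 3074 possible positions, we need at least ceil(log_2(3074)) = 12 comparisons. Each comparison splits the remaining candidates by at most half.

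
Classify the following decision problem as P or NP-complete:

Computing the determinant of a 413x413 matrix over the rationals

This problem is in P: Gaussian elimination runs in O(n^3).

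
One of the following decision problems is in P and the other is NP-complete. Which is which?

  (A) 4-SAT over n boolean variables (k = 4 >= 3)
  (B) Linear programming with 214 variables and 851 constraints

(A) is NP-complete: 3-SAT is NP-complete (Cook-Levin); k-SAT for k>=3 reduces from 3-SAT.
(B) is P: the ellipsoid and interior-point methods run in polynomial time.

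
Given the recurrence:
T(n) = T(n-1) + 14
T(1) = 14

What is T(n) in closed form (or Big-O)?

Unrolling: T(n) = T(n-1) + 14 = T(n-2) + 2*14 = ... = T(1) + (n-1)*14 = 14 + (n-1)*14 = 14n.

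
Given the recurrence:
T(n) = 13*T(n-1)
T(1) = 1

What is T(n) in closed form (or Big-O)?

Each step multiplies by 13. T(n) = T(1)*13^(n-1) = 13^(n-1).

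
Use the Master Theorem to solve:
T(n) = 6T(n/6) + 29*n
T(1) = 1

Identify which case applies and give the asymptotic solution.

a=6, b=6, f(n)=29*n.
log_6(6) = 1, so n^(log_b(a)) = n.
f(n) = Theta(n), so Case 2 applies.
T(n) = Theta(n log n).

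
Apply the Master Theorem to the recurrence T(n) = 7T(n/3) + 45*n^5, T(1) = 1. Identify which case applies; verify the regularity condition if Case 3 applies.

a=7, b=3, f(n)=45*n^5.
log_3(7) = 1.771 < 5.
f(n) = Omega(n^(1.771+epsilon)) for some epsilon > 0, so Case 3 is the candidate.
Regularity: a*f(n/b) = 7*45*(n/3)^5 = (7/243)*45*n^5 <= c*f(n) with c = 7/243 < 1. Satisfied.
Case 3: T(n) = Theta(n^5).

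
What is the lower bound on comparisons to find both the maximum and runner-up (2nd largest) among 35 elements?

Lower bound: finding the max needs 35-1 comparisons. By an adversary weight-doubling argument, the maximum element must personally win at least ceil(log_2(35)) = 6 comparisons in any correct algorithm. The 2nd largest is among those 6 direct losers, and distinguishing it requires 6-1 more comparisons. Total >= 35-1 + 6-1 = 39. A balanced tournament achieves this bound exactly.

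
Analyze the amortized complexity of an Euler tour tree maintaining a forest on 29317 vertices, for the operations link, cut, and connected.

An Euler tour tree stores each tree's Euler tour as a balanced BST keyed by tour position. On 29317 vertices: link concatenates two tours via O(1) splits/joins of size <= 2*29317 (O(log n)); cut splits the tour at the two occurrences of the edge (O(log n)); connected compares BST roots (O(log n) to find the root). All O(log n) amortized.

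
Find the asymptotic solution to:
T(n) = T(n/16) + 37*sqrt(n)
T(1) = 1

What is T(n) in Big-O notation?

Each level contributes sqrt(n/16^k). Geometric series with ratio 1/sqrt(16) < 1 sums to O(sqrt(n)).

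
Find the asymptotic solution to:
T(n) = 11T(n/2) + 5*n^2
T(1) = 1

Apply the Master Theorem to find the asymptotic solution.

a=11, b=2, f(n)=5*n^2. log_2(11) = 3.459. Case 1 of Master Theorem: T(n) = O(n^3.459).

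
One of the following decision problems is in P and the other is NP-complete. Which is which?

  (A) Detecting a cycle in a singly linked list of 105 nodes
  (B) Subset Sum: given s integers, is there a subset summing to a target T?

(A) is P: Floyd's tortoise-and-hare runs in O(n) time, O(1) space.
(B) is NP-complete: one of Karp's 21 NP-complete problems.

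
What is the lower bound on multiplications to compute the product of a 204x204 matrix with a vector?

A 204x204 matrix-vector product has 204 inner products of length 204. Output depends on all 204^2 = 41616 matrix entries. At least 41616 multiplications needed.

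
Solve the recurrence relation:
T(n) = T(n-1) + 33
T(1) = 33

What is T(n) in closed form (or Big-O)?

Unrolling: T(n) = T(n-1) + 33 = T(n-2) + 2*33 = ... = T(1) + (n-1)*33 = 33 + (n-1)*33 = 33n.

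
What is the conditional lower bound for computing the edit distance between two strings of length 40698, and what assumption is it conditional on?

Under SETH (the Strong Exponential Time Hypothesis), edit distance on length-40698 strings cannot be computed in O(n^(2-epsilon)) time for any epsilon > 0 (Backurs-Indyk). The reduction is from CNF-SAT via the orthogonal vectors problem.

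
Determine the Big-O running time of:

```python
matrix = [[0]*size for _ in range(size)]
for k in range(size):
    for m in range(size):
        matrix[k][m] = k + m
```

Time complexity: O(n^2).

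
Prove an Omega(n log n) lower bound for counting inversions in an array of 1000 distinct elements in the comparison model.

Decision-tree argument: at any leaf, the comparisons made (with transitivity) must totally order all 1000 elements -- otherwise some pair (i,j) is unordered, and an adversary can present two inputs agreeing on every comparison made but with that pair flipped, changing the inversion count by 1, so the leaf's output is wrong on one of them. Hence the tree has >= 1000! leaves and height >= log_2(1000!) = Omega(n log n). Modified merge sort achieves O(n log n).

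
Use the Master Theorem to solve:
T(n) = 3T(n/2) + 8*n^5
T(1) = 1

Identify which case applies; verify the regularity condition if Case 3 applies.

a=3, b=2, f(n)=8*n^5.
log_2(3) = 1.585 < 5.
f(n) = Omega(n^(1.585+epsilon)) for some epsilon > 0, so Case 3 is the candidate.
Regularity: a*f(n/b) = 3*8*(n/2)^5 = (3/32)*8*n^5 <= c*f(n) with c = 3/32 < 1. Satisfied.
Case 3: T(n) = Theta(n^5).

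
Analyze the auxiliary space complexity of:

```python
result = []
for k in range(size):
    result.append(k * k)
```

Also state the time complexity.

Space complexity: O(n).
Auxiliary storage grows linearly with the input size n in the worst case.
Time complexity: O(n).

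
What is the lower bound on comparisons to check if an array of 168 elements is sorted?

To verify 168 elements are sorted, we must compare each consecutive pair. Skipping any pair allows an adversary to swap them. Therefore 167 comparisons are necessary and sufficient.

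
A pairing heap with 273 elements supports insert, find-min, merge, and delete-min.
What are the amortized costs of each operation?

Pairing heaps are self-adjusting heap-ordered trees. Insert and merge link two roots: O(1). Find-min reads the root: O(1). Delete-min removes the root, then pairs children in two passes; amortized cost is O(log 273) = O(log n).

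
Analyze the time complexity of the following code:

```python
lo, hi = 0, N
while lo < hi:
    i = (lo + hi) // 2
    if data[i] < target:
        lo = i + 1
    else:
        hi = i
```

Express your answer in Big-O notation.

Time complexity: O(log n).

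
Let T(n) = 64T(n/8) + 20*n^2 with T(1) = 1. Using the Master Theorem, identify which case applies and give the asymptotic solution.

a=64, b=8, f(n)=20*n^2.
log_8(64) = 2, so n^(log_b(a)) = n^2.
f(n) = Theta(n^2), so Case 2 applies.
T(n) = Theta(n^2 log n).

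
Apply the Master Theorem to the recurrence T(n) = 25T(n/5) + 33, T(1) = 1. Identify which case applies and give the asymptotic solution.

a=25, b=5, f(n)=33.
log_5(25) = 2 > 0.
Since f(n) = O(n^0) is polynomially smaller than n^2, Case 1 applies.
T(n) = Theta(n^2).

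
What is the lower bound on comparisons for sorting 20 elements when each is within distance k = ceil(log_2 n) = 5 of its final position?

Partition the 20 positions into floor(n/k) blocks of k = 5 consecutive positions; any permutation within a block keeps every element within k of its final position, so there are at least (k!)^(n/k) distinguishable inputs. Lower bound: log_2((k!)^(n/k)) = (n/k) * log_2(k!) = Theta(n log k); with k = ceil(log_2 n), this is Omega(n log log n).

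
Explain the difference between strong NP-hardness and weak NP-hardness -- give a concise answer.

A problem is strongly NP-hard if it remains NP-hard even when all numbers in the input are bounded by a polynomial in the input length. A weakly NP-hard problem admits a pseudopolynomial algorithm. Subset Sum is weakly NP-hard (has O(nW) DP). 3-SAT is strongly NP-hard (no numeric parameters).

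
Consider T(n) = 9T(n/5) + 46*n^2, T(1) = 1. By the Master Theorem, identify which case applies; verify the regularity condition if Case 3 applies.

a=9, b=5, f(n)=46*n^2.
log_5(9) = 1.365 < 2.
f(n) = Omega(n^(1.365+epsilon)) for some epsilon > 0, so Case 3 is the candidate.
Regularity: a*f(n/b) = 9*46*(n/5)^2 = (9/25)*46*n^2 <= c*f(n) with c = 9/25 < 1. Satisfied.
Case 3: T(n) = Theta(n^2).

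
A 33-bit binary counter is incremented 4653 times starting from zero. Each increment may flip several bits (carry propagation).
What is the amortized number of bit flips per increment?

Bit i flips on every 2^i-th increment, so over 4653 increments bit i flips floor(4653/2^i) times. Summing over i: total flips < 2 * 4653. Amortized: < 2 = O(1) per increment.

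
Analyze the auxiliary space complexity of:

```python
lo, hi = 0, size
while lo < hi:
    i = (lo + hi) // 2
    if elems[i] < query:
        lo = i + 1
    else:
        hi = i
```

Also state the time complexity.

Space complexity: O(1).
Only a constant amount of auxiliary storage is used; nothing grows with n.
Time complexity: O(log n).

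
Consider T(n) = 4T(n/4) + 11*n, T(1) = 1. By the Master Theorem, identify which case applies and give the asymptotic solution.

a=4, b=4, f(n)=11*n.
log_4(4) = 1, so n^(log_b(a)) = n.
f(n) = Theta(n), so Case 2 applies.
T(n) = Theta(n log n).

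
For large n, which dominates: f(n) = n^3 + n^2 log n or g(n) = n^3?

f(n) = n^3 + n^2 log n and g(n) = n^3 are Theta of each other: the lower-order n^2 log n term is o(n^3); both are Theta(n^3).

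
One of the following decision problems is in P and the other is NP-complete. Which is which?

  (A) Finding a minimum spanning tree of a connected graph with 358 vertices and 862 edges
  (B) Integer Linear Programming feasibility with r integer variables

(A) is P: Kruskal's / Prim's algorithms run in polynomial time.
(B) is NP-complete: ILP feasibility is NP-complete (LP relaxation is in P).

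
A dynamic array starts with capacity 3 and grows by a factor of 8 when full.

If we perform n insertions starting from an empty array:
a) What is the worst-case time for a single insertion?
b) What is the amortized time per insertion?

(a) Worst-case single insertion: O(n) -- when the array is full at capacity c, the resize copies all c elements, and c can be Theta(n).
(b) Resizes happen at sizes 3, 24, 192, ... Total copy cost for n insertions: 3 + 24 + ... = O(n) (geometric series with ratio 1/8). Amortized cost per insertion: O(n)/n = O(1).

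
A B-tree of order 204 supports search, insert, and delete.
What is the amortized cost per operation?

B-tree of order 204 has height O(log_204 n). Each operation traverses the tree height. Splits during insert and merges during delete are O(1) each and occur at most once per level. Total cost per operation: O(log_204 n).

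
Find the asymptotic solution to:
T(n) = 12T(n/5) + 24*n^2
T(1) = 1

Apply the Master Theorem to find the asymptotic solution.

a=12, b=5, f(n)=24*n^2. log_5(12) = 1.544 < 2. Case 3: T(n) = O(n^2).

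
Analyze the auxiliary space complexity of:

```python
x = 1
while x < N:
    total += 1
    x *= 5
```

Space complexity: O(1).
Only a constant amount of auxiliary storage is used; nothing grows with n.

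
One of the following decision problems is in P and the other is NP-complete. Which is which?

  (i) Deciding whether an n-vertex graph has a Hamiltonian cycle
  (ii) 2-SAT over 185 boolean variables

(i) is NP-complete: one of Karp's 21 NP-complete problems.
(ii) is P: 2-SAT is solvable in linear time via implication-graph SCCs.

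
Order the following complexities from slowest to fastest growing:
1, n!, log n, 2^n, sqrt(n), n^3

Ordered by growth rate: 1 < log n < sqrt(n) < n^3 < 2^n < n!.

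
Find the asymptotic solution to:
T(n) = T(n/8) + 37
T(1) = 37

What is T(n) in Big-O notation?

Each step divides n by 8 and adds 37. After log_8(n) steps, T(n) = O(log n).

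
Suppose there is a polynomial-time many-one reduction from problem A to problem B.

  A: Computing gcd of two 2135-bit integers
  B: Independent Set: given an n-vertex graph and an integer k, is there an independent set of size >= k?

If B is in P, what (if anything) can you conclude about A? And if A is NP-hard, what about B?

A poly-time reduction A <=_p B means any A-instance can be transformed to a B-instance in poly time.
If B is in P: compose the reduction with B's poly-time algorithm to solve A in poly time, so A is in P.
If A is NP-hard: every NP problem reduces to A, which reduces to B; composing reductions, every NP problem reduces to B, so B is NP-hard.
(Here in fact A is P and B is NP-complete.)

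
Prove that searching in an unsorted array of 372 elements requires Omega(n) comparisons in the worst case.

An adversary can always place the target in the last position checked. Until all 372 positions are examined, the target might be in any unchecked position. Therefore 372 comparisons are necessary.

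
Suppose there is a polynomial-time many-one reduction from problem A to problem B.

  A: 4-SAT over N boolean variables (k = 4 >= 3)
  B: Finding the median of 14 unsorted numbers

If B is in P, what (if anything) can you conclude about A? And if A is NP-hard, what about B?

A poly-time reduction A <=_p B means any A-instance can be transformed to a B-instance in poly time.
If B is in P: compose the reduction with B's poly-time algorithm to solve A in poly time, so A is in P.
If A is NP-hard: every NP problem reduces to A, which reduces to B; composing reductions, every NP problem reduces to B, so B is NP-hard.
(Here in fact A is NP-complete and B is in P, so no such reduction is known -- its existence would imply P = NP; the analysis concerns only what the assumed reduction would or would not let you conclude.)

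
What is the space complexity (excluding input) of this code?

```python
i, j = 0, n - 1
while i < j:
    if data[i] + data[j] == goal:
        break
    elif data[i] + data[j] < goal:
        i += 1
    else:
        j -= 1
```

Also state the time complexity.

Space complexity: O(1).
Only a constant amount of auxiliary storage is used; nothing grows with n.
Time complexity: O(n).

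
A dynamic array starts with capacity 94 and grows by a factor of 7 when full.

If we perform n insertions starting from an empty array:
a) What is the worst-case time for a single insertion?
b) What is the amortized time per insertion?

(a) Worst-case single insertion: O(n) -- when the array is full at capacity c, the resize copies all c elements, and c can be Theta(n).
(b) Resizes happen at sizes 94, 658, 4606, ... Total copy cost for n insertions: 94 + 658 + ... = O(n) (geometric series with ratio 1/7). Amortized cost per insertion: O(n)/n = O(1).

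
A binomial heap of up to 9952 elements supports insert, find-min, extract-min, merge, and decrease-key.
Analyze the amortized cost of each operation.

A binomial heap with n <= 9952 elements has at most floor(log_2 9952) + 1 = 14 trees. Using potential Phi = number of trees: Insert adds one tree, but cascading merges reduce count -- amortized O(1). Find-min reads the cached minimum pointer: O(1). Extract-min creates O(log n) new trees: O(log n). Merge combines tree lists: O(log n). Decrease-key sifts the element up its tree of height <= log n: O(log n).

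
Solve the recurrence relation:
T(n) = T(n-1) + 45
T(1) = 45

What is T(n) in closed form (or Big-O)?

Unrolling: T(n) = T(n-1) + 45 = T(n-2) + 2*45 = ... = T(1) + (n-1)*45 = 45 + (n-1)*45 = 45n.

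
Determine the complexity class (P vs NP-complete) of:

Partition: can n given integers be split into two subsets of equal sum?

This problem is NP-complete: Subset Sum reduces to it (one of Karp's 21 NP-complete problems).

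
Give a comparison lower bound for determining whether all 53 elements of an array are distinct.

In the algebraic decision-tree model, the YES region for element distinctness on 53 elements has 53! connected components (one per ordering). Ben-Or's theorem then gives a lower bound of Omega(log(n!)) = Omega(n log n).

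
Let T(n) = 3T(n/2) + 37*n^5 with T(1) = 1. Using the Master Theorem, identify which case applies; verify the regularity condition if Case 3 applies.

a=3, b=2, f(n)=37*n^5.
log_2(3) = 1.585 < 5.
f(n) = Omega(n^(1.585+epsilon)) for some epsilon > 0, so Case 3 is the candidate.
Regularity: a*f(n/b) = 3*37*(n/2)^5 = (3/32)*37*n^5 <= c*f(n) with c = 3/32 < 1. Satisfied.
Case 3: T(n) = Theta(n^5).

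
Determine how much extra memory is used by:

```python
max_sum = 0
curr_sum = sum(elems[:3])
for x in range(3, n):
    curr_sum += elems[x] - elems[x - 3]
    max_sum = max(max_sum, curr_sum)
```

Space complexity: O(1).
Only a constant amount of auxiliary storage is used; nothing grows with n.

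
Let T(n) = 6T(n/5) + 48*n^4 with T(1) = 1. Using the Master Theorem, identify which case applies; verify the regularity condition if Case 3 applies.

a=6, b=5, f(n)=48*n^4.
log_5(6) = 1.113 < 4.
f(n) = Omega(n^(1.113+epsilon)) for some epsilon > 0, so Case 3 is the candidate.
Regularity: a*f(n/b) = 6*48*(n/5)^4 = (6/625)*48*n^4 <= c*f(n) with c = 6/625 < 1. Satisfied.
Case 3: T(n) = Theta(n^4).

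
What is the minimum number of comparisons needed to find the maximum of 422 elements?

Finding the maximum requires 421 comparisons. Each comparison eliminates exactly one candidate. With 422 candidates, we need 421 eliminations.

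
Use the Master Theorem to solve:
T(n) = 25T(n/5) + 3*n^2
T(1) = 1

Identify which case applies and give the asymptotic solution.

a=25, b=5, f(n)=3*n^2.
log_5(25) = 2, so n^(log_b(a)) = n^2.
f(n) = Theta(n^2), so Case 2 applies.
T(n) = Theta(n^2 log n).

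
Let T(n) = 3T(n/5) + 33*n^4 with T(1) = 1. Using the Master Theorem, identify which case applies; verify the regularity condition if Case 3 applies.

a=3, b=5, f(n)=33*n^4.
log_5(3) = 0.6826 < 4.
f(n) = Omega(n^(0.6826+epsilon)) for some epsilon > 0, so Case 3 is the candidate.
Regularity: a*f(n/b) = 3*33*(n/5)^4 = (3/625)*33*n^4 <= c*f(n) with c = 3/625 < 1. Satisfied.
Case 3: T(n) = Theta(n^4).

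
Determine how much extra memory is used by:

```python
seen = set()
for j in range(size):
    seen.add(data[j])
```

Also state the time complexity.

Space complexity: O(n).
Auxiliary storage grows linearly with the input size n in the worst case.
Time complexity: O(n).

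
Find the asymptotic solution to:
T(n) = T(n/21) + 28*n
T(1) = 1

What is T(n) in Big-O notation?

Geometric series: 28*n*(1 + 1/21 + 1/21^2 + ...) = O(n). T(n) = O(n).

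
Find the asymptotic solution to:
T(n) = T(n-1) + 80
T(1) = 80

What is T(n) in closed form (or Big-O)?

Unrolling: T(n) = T(n-1) + 80 = T(n-2) + 2*80 = ... = T(1) + (n-1)*80 = 80 + (n-1)*80 = 80n.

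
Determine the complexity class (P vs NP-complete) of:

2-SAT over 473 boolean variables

This problem is in P: 2-SAT is solvable in linear time via implication-graph SCCs.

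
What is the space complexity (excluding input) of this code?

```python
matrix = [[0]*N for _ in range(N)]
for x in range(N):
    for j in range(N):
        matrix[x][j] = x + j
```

Space complexity: O(n^2).
A 2D structure of size n x n is allocated.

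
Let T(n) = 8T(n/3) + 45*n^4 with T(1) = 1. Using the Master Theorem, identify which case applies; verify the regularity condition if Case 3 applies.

a=8, b=3, f(n)=45*n^4.
log_3(8) = 1.893 < 4.
f(n) = Omega(n^(1.893+epsilon)) for some epsilon > 0, so Case 3 is the candidate.
Regularity: a*f(n/b) = 8*45*(n/3)^4 = (8/81)*45*n^4 <= c*f(n) with c = 8/81 < 1. Satisfied.
Case 3: T(n) = Theta(n^4).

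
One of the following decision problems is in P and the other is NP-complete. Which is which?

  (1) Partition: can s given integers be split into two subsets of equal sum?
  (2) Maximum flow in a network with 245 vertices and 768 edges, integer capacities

(1) is NP-complete: Subset Sum reduces to it (one of Karp's 21 NP-complete problems).
(2) is P: Edmonds-Karp / push-relabel run in polynomial time.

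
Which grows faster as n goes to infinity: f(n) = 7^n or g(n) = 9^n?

g(n) = 9^n grows faster: (9/7)^n -> infinity since 9/7 > 1.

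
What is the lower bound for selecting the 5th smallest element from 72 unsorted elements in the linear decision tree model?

Selecting the 5th smallest of 72 elements requires Omega(n) comparisons. Every element must be compared at least once. The BFPRT algorithm achieves O(n), making this tight.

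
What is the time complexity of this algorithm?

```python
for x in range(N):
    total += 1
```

Time complexity: O(n).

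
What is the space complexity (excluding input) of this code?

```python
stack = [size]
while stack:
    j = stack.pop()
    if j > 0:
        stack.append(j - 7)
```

Space complexity: O(1).
Only a constant amount of auxiliary storage is used; nothing grows with n.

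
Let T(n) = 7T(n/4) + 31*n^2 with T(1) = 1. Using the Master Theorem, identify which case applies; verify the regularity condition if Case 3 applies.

a=7, b=4, f(n)=31*n^2.
log_4(7) = 1.404 < 2.
f(n) = Omega(n^(1.404+epsilon)) for some epsilon > 0, so Case 3 is the candidate.
Regularity: a*f(n/b) = 7*31*(n/4)^2 = (7/16)*31*n^2 <= c*f(n) with c = 7/16 < 1. Satisfied.
Case 3: T(n) = Theta(n^2).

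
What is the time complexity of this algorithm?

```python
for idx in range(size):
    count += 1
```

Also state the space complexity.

Time complexity: O(n).
Space complexity: O(1).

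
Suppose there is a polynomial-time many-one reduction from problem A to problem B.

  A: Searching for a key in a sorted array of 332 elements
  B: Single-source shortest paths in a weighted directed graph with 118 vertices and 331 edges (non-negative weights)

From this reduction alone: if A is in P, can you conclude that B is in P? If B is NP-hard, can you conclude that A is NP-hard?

A poly-time reduction A <=_p B transfers tractability DOWN (B easy => A easy) and hardness UP (A hard => B hard), not the reverse.
From A in P, the reduction alone does NOT give B in P: any problem in P trivially reduces to SAT, yet SAT is not known to be in P.
From B NP-hard, the reduction alone does NOT give A NP-hard: again, easy problems reduce to hard ones.
(Here in fact A is P and B is P.)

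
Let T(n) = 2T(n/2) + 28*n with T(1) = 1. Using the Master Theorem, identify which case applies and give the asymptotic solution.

a=2, b=2, f(n)=28*n.
log_2(2) = 1, so n^(log_b(a)) = n.
f(n) = Theta(n), so Case 2 applies.
T(n) = Theta(n log n).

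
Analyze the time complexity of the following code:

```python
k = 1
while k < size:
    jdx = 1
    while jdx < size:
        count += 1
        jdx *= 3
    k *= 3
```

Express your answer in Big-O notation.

Time complexity: O(log^2 n).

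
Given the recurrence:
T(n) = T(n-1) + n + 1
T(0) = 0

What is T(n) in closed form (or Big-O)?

Dominant term in sum is 1*sum(i, i=1..n) = 1*n*(n+1)/2 = O(n^2).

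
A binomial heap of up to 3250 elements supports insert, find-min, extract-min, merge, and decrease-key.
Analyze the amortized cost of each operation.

A binomial heap with n <= 3250 elements has at most floor(log_2 3250) + 1 = 12 trees. Using potential Phi = number of trees: Insert adds one tree, but cascading merges reduce count -- amortized O(1). Find-min reads the cached minimum pointer: O(1). Extract-min creates O(log n) new trees: O(log n). Merge combines tree lists: O(log n). Decrease-key sifts the element up its tree of height <= log n: O(log n).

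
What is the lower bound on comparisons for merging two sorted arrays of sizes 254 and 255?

Adversary argument: with sizes 254 and 255 (differing by at most 1), interleave the two arrays so that every consecutive pair in the output comes from different inputs. Then each of the 508 adjacent output pairs must be directly compared, or the algorithm cannot determine their relative order. So 508 comparisons are necessary; standard merge achieves this.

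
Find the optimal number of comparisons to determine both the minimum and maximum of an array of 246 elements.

Naive approach: 490 comparisons (245 for max + 245 for min).
Optimal: Compare elements in pairs first (floor(n/2) = 123 comparisons), then find max among winners and min among losers (122 comparisons each).
Total: ceil(3n/2) - 2 = 367 comparisons. An adversary argument shows this is also a lower bound.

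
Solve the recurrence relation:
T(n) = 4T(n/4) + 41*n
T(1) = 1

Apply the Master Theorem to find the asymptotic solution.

a=4, b=4, f(n)=41*n. log_4(4) = 1. Case 2: T(n) = O(n log n).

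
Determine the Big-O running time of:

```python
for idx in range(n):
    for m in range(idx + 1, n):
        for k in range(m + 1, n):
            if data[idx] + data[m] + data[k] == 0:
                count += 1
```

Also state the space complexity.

Time complexity: O(n^3).
Space complexity: O(1).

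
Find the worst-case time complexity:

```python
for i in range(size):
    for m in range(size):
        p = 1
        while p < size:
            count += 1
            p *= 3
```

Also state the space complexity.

Time complexity: O(n^2 log n).
Space complexity: O(1).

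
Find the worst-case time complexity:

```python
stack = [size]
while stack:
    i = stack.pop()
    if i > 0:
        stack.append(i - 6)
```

Time complexity: O(n).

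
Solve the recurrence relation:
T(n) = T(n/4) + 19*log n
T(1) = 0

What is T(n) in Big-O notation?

Each of the log_4(n) levels adds O(log n). T(n) = O(log^2 n).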